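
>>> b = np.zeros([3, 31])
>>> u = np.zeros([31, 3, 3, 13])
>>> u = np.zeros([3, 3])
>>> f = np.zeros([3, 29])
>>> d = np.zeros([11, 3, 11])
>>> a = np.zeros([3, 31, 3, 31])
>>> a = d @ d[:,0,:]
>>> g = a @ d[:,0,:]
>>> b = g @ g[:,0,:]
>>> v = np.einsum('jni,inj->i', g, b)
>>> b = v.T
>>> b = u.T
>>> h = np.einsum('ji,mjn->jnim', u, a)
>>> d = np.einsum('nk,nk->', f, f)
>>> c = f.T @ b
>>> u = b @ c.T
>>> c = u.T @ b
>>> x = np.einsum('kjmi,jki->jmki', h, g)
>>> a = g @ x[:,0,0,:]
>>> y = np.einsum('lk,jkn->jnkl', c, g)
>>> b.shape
(3, 3)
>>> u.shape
(3, 29)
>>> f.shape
(3, 29)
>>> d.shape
()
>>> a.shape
(11, 3, 11)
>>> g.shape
(11, 3, 11)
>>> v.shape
(11,)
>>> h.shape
(3, 11, 3, 11)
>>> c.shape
(29, 3)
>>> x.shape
(11, 3, 3, 11)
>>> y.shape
(11, 11, 3, 29)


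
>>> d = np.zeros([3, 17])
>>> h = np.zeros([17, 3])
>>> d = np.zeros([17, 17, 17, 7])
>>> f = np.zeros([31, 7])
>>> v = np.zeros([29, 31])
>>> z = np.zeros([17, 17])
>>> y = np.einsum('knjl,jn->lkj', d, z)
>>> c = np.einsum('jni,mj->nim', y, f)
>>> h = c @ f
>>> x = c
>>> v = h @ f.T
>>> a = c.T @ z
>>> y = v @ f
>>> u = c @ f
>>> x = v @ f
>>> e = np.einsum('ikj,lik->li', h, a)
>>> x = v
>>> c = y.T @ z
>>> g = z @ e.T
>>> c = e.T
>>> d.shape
(17, 17, 17, 7)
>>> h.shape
(17, 17, 7)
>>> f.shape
(31, 7)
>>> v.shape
(17, 17, 31)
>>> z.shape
(17, 17)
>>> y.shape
(17, 17, 7)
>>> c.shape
(17, 31)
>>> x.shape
(17, 17, 31)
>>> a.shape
(31, 17, 17)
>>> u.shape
(17, 17, 7)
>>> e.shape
(31, 17)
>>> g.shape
(17, 31)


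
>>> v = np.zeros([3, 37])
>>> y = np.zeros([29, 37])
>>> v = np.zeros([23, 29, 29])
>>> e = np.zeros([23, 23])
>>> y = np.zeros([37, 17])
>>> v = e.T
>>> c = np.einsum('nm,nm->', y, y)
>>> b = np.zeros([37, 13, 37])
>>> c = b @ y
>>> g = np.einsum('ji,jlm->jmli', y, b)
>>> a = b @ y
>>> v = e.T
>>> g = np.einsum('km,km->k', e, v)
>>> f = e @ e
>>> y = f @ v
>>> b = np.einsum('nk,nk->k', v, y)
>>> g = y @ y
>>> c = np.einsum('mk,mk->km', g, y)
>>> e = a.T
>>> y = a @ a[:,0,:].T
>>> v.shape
(23, 23)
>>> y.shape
(37, 13, 37)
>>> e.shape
(17, 13, 37)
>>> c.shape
(23, 23)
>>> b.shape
(23,)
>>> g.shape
(23, 23)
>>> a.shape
(37, 13, 17)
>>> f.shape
(23, 23)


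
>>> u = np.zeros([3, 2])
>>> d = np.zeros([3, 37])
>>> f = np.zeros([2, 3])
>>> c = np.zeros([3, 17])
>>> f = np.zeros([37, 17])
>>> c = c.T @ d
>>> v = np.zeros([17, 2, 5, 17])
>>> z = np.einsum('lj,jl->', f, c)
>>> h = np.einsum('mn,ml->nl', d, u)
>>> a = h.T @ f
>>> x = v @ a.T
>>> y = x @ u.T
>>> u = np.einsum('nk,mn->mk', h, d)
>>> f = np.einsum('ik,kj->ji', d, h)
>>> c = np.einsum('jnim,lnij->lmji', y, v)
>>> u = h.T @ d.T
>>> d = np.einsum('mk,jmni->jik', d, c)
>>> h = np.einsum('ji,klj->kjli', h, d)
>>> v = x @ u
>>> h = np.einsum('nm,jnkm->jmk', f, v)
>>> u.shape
(2, 3)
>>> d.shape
(17, 5, 37)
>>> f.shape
(2, 3)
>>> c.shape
(17, 3, 17, 5)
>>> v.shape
(17, 2, 5, 3)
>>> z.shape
()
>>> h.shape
(17, 3, 5)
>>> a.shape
(2, 17)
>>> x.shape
(17, 2, 5, 2)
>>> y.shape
(17, 2, 5, 3)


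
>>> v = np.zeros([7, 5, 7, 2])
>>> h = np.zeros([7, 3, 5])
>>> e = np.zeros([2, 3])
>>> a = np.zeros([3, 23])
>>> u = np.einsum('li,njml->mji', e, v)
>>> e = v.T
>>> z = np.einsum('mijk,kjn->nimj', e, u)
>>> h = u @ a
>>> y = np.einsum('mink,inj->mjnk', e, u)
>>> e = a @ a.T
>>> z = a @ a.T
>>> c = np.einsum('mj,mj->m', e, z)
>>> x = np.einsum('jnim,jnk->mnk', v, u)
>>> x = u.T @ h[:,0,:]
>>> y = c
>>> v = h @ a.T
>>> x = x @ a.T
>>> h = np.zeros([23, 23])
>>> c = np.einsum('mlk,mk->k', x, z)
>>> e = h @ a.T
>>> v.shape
(7, 5, 3)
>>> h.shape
(23, 23)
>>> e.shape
(23, 3)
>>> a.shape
(3, 23)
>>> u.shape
(7, 5, 3)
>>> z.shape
(3, 3)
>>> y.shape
(3,)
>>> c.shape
(3,)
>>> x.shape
(3, 5, 3)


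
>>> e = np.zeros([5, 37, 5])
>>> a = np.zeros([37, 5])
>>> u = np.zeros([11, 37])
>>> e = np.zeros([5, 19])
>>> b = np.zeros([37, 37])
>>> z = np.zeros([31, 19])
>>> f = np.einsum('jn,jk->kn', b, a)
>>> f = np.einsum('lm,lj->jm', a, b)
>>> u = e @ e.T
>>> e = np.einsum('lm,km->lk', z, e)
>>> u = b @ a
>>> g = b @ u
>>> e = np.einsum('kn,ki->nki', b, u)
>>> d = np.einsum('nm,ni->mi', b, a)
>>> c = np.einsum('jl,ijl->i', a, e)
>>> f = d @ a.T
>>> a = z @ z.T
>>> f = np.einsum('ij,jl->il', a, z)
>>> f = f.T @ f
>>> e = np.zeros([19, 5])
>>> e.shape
(19, 5)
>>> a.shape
(31, 31)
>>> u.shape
(37, 5)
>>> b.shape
(37, 37)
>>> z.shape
(31, 19)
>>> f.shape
(19, 19)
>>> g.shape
(37, 5)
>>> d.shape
(37, 5)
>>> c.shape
(37,)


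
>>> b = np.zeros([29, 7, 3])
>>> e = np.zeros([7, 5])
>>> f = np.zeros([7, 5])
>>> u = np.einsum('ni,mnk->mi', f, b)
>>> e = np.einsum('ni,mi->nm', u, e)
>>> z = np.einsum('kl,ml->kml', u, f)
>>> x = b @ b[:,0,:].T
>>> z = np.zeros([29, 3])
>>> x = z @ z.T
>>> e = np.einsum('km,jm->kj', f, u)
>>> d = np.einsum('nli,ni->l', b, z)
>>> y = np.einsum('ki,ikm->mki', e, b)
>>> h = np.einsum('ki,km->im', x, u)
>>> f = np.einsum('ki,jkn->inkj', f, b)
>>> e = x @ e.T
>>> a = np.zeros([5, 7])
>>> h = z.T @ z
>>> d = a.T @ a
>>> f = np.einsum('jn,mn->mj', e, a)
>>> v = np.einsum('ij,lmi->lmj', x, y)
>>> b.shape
(29, 7, 3)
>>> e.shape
(29, 7)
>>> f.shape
(5, 29)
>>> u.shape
(29, 5)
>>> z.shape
(29, 3)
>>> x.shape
(29, 29)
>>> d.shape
(7, 7)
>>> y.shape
(3, 7, 29)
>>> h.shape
(3, 3)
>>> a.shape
(5, 7)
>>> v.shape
(3, 7, 29)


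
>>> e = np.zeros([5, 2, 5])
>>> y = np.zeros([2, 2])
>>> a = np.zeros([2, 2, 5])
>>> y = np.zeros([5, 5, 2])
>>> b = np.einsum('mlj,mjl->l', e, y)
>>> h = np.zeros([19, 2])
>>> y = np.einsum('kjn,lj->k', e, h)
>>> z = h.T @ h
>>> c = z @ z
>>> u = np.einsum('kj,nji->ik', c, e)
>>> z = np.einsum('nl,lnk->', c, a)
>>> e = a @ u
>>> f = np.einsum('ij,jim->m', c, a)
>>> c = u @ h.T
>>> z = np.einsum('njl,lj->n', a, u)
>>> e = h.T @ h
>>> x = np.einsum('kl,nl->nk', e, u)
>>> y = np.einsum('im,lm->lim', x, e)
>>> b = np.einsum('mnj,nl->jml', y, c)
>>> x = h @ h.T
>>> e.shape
(2, 2)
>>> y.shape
(2, 5, 2)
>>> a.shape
(2, 2, 5)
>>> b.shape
(2, 2, 19)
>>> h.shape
(19, 2)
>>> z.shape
(2,)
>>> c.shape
(5, 19)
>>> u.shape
(5, 2)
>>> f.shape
(5,)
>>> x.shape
(19, 19)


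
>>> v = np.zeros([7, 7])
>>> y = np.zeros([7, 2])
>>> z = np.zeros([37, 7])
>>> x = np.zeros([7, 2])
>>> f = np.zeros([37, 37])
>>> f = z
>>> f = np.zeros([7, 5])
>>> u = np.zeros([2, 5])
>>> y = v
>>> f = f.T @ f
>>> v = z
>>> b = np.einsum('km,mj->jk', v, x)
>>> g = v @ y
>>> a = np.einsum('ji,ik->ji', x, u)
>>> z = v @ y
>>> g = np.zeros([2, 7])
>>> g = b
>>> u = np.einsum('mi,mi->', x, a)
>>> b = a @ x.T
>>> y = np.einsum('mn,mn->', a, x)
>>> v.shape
(37, 7)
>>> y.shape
()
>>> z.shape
(37, 7)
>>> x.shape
(7, 2)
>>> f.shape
(5, 5)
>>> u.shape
()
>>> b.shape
(7, 7)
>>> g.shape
(2, 37)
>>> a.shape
(7, 2)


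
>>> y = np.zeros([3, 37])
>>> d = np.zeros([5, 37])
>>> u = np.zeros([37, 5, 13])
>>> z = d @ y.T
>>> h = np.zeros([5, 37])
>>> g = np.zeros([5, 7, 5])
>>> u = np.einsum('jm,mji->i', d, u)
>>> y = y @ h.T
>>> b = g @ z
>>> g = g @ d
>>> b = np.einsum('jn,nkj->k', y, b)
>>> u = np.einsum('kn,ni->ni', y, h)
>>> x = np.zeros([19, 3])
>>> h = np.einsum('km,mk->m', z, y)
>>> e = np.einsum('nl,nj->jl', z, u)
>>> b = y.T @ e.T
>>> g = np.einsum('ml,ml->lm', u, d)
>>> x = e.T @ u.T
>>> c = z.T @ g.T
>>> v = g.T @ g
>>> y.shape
(3, 5)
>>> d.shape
(5, 37)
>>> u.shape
(5, 37)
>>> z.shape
(5, 3)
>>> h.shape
(3,)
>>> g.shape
(37, 5)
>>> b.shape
(5, 37)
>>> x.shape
(3, 5)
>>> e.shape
(37, 3)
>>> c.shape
(3, 37)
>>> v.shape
(5, 5)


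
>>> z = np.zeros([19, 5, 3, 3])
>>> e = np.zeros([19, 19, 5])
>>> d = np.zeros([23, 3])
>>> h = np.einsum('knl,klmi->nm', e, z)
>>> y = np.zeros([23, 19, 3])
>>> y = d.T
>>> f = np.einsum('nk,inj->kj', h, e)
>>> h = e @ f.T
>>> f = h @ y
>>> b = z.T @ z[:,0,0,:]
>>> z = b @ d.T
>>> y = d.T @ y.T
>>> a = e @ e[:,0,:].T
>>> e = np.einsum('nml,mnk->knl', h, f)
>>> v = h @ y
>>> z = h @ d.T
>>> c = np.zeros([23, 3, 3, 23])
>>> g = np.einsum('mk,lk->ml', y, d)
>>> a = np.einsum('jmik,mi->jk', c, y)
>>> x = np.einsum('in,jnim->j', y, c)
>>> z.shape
(19, 19, 23)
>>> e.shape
(23, 19, 3)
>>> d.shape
(23, 3)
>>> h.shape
(19, 19, 3)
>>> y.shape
(3, 3)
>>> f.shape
(19, 19, 23)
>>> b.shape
(3, 3, 5, 3)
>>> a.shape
(23, 23)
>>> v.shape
(19, 19, 3)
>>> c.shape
(23, 3, 3, 23)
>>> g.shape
(3, 23)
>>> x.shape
(23,)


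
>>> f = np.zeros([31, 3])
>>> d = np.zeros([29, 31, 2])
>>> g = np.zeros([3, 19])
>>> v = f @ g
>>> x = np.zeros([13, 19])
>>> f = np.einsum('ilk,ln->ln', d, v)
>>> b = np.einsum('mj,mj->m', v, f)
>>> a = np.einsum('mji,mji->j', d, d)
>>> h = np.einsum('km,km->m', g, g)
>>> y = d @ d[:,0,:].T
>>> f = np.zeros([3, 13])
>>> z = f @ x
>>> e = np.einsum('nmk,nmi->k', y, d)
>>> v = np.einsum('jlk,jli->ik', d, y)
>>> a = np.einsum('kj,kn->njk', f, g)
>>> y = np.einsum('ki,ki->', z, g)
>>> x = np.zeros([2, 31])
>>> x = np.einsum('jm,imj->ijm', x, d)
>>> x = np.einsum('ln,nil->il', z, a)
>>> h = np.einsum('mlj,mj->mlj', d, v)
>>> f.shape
(3, 13)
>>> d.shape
(29, 31, 2)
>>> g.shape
(3, 19)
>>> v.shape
(29, 2)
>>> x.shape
(13, 3)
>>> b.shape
(31,)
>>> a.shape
(19, 13, 3)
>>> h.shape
(29, 31, 2)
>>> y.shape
()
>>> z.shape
(3, 19)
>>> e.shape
(29,)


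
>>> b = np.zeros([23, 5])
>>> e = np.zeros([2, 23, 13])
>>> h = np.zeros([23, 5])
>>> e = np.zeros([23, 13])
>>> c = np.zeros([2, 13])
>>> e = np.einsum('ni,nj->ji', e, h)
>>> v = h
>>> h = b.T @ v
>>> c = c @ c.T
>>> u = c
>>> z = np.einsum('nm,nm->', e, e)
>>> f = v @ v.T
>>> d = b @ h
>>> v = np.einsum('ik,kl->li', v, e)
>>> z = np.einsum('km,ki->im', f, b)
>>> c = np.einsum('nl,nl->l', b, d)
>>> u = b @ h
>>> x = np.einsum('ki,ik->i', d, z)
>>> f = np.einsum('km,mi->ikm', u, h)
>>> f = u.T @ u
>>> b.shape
(23, 5)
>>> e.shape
(5, 13)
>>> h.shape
(5, 5)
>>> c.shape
(5,)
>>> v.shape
(13, 23)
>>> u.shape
(23, 5)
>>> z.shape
(5, 23)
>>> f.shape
(5, 5)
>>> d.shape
(23, 5)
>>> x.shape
(5,)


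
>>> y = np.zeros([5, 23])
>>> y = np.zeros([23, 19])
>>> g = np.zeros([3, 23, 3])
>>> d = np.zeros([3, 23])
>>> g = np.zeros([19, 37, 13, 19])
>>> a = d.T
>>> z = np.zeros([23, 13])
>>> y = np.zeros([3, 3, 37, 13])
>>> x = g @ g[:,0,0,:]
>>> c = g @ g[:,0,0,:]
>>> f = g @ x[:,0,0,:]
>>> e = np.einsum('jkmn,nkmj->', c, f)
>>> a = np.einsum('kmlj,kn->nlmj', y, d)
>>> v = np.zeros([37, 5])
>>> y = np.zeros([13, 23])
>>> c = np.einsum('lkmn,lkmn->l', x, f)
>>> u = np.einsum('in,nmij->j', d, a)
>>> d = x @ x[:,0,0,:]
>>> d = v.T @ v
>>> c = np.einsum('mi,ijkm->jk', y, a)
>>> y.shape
(13, 23)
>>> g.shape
(19, 37, 13, 19)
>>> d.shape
(5, 5)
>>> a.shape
(23, 37, 3, 13)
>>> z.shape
(23, 13)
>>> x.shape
(19, 37, 13, 19)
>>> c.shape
(37, 3)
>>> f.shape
(19, 37, 13, 19)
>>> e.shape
()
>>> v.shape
(37, 5)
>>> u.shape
(13,)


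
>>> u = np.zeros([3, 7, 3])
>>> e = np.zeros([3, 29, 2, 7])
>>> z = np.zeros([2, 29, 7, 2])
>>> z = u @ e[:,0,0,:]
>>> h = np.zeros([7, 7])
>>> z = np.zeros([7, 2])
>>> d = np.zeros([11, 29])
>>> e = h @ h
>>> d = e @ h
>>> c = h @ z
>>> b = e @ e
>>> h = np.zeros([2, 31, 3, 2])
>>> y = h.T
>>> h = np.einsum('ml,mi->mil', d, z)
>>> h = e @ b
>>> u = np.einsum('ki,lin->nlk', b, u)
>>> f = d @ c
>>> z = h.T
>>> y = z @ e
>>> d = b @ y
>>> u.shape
(3, 3, 7)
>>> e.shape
(7, 7)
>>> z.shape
(7, 7)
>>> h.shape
(7, 7)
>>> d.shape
(7, 7)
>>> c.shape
(7, 2)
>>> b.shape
(7, 7)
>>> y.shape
(7, 7)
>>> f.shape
(7, 2)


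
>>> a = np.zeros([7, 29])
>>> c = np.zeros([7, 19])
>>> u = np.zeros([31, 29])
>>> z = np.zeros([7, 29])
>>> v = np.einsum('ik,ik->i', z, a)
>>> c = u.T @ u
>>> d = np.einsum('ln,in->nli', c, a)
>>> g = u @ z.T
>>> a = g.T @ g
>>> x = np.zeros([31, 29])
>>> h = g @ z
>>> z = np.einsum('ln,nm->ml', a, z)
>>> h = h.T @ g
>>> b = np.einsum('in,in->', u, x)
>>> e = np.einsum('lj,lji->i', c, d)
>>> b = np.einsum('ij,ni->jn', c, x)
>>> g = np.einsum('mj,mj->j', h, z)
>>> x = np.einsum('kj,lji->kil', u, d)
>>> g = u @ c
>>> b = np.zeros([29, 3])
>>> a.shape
(7, 7)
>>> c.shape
(29, 29)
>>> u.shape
(31, 29)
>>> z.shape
(29, 7)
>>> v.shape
(7,)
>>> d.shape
(29, 29, 7)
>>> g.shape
(31, 29)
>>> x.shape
(31, 7, 29)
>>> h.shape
(29, 7)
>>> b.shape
(29, 3)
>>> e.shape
(7,)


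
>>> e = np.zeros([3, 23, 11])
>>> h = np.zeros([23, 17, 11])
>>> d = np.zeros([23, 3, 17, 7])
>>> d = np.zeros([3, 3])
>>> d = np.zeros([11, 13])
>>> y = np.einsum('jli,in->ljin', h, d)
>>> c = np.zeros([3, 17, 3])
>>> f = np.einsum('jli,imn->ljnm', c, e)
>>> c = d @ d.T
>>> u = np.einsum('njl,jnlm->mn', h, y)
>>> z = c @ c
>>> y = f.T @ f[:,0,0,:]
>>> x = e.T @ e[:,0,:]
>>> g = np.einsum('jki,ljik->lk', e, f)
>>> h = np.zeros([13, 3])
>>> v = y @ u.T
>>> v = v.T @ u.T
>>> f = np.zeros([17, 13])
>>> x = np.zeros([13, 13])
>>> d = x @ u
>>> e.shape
(3, 23, 11)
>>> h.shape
(13, 3)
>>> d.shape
(13, 23)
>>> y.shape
(23, 11, 3, 23)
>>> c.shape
(11, 11)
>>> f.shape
(17, 13)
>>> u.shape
(13, 23)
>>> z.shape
(11, 11)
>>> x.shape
(13, 13)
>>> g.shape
(17, 23)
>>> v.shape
(13, 3, 11, 13)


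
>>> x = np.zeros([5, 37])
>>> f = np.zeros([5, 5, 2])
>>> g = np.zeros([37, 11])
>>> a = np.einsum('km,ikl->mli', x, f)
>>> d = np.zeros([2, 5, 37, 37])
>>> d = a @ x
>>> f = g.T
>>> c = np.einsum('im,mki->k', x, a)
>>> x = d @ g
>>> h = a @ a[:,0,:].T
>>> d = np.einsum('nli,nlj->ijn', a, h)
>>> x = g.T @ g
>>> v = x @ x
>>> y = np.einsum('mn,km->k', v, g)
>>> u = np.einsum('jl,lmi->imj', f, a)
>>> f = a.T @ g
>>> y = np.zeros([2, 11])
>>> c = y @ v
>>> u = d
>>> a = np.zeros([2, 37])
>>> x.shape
(11, 11)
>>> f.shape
(5, 2, 11)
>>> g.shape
(37, 11)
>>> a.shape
(2, 37)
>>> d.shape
(5, 37, 37)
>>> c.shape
(2, 11)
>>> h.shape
(37, 2, 37)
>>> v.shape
(11, 11)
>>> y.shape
(2, 11)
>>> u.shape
(5, 37, 37)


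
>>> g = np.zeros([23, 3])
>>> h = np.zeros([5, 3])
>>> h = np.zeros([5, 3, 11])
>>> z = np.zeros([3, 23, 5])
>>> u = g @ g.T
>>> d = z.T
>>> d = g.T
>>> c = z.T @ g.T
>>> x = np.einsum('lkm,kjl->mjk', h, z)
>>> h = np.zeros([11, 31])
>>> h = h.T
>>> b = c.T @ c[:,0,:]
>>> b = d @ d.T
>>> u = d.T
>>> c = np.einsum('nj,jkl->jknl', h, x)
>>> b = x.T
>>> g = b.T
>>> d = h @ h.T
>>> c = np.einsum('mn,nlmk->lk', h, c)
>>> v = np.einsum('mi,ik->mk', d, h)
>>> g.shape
(11, 23, 3)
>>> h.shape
(31, 11)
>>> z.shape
(3, 23, 5)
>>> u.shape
(23, 3)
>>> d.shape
(31, 31)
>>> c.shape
(23, 3)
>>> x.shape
(11, 23, 3)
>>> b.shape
(3, 23, 11)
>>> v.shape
(31, 11)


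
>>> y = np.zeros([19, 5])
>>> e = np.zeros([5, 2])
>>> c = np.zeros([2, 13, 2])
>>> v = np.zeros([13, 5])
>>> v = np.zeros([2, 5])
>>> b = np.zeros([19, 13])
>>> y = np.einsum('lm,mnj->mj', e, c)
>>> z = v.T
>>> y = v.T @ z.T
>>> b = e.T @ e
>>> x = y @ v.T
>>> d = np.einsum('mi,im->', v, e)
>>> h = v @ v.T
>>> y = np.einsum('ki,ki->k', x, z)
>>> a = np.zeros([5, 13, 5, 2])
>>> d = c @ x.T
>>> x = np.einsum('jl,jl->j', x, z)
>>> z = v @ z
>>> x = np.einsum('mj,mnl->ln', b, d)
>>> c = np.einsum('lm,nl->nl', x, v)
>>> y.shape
(5,)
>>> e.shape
(5, 2)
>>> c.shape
(2, 5)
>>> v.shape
(2, 5)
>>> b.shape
(2, 2)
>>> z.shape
(2, 2)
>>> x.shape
(5, 13)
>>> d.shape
(2, 13, 5)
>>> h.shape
(2, 2)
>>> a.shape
(5, 13, 5, 2)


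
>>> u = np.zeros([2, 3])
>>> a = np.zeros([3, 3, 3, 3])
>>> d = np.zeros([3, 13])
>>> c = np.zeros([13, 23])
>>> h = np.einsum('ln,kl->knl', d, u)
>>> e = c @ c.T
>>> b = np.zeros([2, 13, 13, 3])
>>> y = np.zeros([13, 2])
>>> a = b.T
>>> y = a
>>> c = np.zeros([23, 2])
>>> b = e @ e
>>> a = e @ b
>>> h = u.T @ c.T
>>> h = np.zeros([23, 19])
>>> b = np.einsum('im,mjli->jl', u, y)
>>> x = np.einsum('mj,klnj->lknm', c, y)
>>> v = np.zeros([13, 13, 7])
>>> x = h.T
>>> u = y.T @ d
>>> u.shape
(2, 13, 13, 13)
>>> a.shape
(13, 13)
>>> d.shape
(3, 13)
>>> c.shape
(23, 2)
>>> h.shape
(23, 19)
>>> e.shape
(13, 13)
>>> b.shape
(13, 13)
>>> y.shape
(3, 13, 13, 2)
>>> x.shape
(19, 23)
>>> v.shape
(13, 13, 7)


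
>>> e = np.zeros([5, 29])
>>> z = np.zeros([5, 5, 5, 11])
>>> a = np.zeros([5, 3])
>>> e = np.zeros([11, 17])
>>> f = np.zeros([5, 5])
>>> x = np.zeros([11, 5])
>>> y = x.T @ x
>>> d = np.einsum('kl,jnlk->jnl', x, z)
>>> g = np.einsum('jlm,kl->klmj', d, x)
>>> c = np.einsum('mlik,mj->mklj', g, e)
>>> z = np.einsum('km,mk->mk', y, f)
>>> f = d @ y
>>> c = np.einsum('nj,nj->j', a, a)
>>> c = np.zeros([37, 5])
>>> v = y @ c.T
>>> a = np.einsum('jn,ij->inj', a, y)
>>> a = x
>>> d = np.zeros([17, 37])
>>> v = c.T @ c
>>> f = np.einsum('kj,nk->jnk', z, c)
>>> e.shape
(11, 17)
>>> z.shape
(5, 5)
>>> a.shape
(11, 5)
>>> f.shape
(5, 37, 5)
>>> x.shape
(11, 5)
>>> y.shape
(5, 5)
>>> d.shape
(17, 37)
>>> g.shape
(11, 5, 5, 5)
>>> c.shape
(37, 5)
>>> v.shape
(5, 5)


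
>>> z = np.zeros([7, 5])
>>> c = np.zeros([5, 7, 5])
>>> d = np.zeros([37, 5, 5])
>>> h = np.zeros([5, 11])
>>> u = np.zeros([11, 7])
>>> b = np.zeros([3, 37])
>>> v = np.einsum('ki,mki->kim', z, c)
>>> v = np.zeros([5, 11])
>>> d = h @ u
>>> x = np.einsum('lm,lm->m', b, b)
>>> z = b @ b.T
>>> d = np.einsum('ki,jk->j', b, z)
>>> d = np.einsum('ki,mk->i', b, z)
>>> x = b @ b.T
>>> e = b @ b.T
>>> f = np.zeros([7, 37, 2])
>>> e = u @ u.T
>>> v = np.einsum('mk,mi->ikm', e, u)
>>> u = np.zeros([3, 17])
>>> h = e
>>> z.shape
(3, 3)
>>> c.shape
(5, 7, 5)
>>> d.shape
(37,)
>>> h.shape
(11, 11)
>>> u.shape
(3, 17)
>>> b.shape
(3, 37)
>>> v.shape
(7, 11, 11)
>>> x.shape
(3, 3)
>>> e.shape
(11, 11)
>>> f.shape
(7, 37, 2)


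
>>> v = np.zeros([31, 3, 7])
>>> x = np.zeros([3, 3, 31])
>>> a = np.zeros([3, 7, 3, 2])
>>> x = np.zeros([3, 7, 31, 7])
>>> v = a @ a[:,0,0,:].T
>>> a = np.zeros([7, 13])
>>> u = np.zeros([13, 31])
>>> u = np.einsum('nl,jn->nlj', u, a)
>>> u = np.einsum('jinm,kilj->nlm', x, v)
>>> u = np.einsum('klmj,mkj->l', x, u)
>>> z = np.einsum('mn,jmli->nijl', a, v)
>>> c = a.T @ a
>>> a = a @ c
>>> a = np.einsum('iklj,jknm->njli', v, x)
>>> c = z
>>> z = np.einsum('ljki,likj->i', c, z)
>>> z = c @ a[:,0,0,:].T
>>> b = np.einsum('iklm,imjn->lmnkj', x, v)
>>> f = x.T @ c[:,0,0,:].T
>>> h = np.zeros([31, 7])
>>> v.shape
(3, 7, 3, 3)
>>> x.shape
(3, 7, 31, 7)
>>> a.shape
(31, 3, 3, 3)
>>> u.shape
(7,)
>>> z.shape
(13, 3, 3, 31)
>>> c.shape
(13, 3, 3, 3)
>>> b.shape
(31, 7, 3, 7, 3)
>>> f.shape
(7, 31, 7, 13)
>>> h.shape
(31, 7)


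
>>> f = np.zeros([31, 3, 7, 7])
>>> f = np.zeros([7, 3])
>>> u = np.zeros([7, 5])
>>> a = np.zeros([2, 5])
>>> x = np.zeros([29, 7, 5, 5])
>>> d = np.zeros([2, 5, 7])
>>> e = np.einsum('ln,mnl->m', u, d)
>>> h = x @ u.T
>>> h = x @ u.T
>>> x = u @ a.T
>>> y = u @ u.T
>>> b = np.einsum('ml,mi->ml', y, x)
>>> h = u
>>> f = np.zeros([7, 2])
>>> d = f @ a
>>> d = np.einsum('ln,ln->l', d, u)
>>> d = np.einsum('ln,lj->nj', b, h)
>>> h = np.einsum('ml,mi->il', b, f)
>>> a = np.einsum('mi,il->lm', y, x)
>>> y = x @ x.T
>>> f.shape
(7, 2)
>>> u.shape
(7, 5)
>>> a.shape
(2, 7)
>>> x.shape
(7, 2)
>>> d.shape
(7, 5)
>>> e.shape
(2,)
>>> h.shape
(2, 7)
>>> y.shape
(7, 7)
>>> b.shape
(7, 7)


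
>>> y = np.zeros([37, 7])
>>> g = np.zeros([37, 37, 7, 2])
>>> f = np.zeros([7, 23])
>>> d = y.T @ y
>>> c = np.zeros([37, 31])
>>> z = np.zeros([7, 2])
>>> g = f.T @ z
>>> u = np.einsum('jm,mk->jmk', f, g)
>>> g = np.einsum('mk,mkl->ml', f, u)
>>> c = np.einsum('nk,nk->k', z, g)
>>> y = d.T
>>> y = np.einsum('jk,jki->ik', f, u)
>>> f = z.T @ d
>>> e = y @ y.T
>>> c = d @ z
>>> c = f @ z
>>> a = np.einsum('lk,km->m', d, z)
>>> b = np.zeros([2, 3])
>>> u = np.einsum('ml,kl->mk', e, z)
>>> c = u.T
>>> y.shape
(2, 23)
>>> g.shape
(7, 2)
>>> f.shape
(2, 7)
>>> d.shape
(7, 7)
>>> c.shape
(7, 2)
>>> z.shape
(7, 2)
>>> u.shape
(2, 7)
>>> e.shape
(2, 2)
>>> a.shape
(2,)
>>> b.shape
(2, 3)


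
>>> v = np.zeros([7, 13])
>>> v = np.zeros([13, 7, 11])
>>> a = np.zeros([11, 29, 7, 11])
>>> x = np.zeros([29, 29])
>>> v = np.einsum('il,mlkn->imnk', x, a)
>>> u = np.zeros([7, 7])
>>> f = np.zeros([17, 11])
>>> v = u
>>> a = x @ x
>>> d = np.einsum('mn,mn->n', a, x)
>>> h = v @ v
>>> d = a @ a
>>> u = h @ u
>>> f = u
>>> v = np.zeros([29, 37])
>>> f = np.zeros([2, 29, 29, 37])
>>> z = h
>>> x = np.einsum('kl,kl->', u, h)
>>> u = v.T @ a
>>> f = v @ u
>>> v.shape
(29, 37)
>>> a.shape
(29, 29)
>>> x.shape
()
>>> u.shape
(37, 29)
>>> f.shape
(29, 29)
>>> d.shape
(29, 29)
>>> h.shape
(7, 7)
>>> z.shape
(7, 7)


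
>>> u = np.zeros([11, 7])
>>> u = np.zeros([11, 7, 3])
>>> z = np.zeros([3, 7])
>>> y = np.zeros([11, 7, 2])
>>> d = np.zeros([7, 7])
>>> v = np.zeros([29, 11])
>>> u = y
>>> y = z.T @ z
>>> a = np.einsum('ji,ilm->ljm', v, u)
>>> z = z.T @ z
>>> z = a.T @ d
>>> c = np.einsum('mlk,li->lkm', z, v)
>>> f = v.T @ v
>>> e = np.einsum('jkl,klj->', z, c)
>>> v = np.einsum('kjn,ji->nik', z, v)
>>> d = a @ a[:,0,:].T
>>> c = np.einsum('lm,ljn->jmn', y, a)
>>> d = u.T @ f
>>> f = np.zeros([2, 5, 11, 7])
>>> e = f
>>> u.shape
(11, 7, 2)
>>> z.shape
(2, 29, 7)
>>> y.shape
(7, 7)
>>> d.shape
(2, 7, 11)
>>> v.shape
(7, 11, 2)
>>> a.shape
(7, 29, 2)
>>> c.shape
(29, 7, 2)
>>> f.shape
(2, 5, 11, 7)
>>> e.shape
(2, 5, 11, 7)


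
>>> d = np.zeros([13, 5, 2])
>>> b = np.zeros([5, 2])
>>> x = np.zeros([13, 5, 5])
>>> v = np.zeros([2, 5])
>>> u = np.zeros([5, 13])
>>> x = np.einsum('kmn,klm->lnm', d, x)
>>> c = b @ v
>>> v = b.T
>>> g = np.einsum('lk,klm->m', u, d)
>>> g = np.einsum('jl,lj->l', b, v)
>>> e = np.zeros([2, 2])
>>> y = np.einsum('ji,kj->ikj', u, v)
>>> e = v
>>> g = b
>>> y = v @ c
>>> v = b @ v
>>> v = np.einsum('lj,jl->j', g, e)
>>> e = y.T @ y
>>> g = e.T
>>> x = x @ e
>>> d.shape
(13, 5, 2)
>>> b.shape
(5, 2)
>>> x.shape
(5, 2, 5)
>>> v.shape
(2,)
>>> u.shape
(5, 13)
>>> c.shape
(5, 5)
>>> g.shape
(5, 5)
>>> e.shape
(5, 5)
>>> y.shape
(2, 5)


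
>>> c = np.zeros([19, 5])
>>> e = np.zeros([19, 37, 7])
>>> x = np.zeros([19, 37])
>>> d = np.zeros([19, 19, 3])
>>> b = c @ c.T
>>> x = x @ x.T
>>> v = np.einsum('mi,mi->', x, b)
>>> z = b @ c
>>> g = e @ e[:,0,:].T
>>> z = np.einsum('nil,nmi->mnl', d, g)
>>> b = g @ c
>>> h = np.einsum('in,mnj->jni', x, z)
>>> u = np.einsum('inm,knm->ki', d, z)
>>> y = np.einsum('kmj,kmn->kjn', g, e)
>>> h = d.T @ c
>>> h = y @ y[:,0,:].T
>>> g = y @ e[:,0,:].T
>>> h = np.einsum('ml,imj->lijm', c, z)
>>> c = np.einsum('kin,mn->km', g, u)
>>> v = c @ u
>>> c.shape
(19, 37)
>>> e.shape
(19, 37, 7)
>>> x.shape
(19, 19)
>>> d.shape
(19, 19, 3)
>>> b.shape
(19, 37, 5)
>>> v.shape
(19, 19)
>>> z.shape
(37, 19, 3)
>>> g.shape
(19, 19, 19)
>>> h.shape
(5, 37, 3, 19)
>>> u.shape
(37, 19)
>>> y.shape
(19, 19, 7)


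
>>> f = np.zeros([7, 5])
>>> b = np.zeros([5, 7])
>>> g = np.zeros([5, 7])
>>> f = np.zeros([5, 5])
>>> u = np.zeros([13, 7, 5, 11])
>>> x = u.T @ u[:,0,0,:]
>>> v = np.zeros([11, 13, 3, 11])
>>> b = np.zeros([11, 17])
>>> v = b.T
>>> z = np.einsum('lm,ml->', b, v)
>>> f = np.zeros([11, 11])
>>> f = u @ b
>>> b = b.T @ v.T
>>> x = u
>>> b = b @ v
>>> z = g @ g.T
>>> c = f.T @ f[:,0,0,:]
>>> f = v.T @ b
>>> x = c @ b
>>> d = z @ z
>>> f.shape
(11, 11)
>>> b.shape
(17, 11)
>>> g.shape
(5, 7)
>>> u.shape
(13, 7, 5, 11)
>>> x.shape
(17, 5, 7, 11)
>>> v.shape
(17, 11)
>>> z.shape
(5, 5)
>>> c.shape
(17, 5, 7, 17)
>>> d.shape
(5, 5)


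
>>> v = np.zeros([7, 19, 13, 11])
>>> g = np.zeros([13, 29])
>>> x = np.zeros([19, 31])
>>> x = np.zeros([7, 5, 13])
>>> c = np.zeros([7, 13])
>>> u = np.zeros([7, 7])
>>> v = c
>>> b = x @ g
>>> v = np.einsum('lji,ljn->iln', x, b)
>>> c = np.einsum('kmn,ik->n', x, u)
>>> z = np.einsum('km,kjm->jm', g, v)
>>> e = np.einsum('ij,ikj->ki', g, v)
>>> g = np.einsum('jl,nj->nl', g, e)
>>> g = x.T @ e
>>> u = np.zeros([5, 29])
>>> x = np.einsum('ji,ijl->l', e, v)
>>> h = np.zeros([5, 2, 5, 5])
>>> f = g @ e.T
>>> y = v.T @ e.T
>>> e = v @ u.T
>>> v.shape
(13, 7, 29)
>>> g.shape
(13, 5, 13)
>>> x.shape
(29,)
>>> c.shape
(13,)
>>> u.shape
(5, 29)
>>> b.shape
(7, 5, 29)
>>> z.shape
(7, 29)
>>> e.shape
(13, 7, 5)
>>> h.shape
(5, 2, 5, 5)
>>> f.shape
(13, 5, 7)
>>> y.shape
(29, 7, 7)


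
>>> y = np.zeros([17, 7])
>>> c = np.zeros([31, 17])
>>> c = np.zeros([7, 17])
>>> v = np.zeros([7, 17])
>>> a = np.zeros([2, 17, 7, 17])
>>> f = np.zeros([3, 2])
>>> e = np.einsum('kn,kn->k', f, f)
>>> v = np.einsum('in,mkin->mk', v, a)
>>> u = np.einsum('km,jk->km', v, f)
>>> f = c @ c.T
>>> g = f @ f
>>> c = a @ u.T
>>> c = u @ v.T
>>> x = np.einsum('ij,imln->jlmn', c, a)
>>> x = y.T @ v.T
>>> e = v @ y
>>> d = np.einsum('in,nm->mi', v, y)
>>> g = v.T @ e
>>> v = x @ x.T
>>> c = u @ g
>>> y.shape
(17, 7)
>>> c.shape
(2, 7)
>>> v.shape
(7, 7)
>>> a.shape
(2, 17, 7, 17)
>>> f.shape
(7, 7)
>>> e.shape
(2, 7)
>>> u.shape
(2, 17)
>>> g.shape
(17, 7)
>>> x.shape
(7, 2)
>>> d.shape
(7, 2)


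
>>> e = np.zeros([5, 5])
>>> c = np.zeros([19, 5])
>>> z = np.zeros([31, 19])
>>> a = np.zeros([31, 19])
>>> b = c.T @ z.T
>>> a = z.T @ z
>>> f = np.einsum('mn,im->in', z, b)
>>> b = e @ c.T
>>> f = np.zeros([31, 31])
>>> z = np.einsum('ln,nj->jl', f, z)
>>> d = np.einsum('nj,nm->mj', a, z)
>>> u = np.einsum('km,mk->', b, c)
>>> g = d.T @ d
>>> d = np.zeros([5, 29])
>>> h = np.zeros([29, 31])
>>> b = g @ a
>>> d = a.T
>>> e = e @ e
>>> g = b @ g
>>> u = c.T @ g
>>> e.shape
(5, 5)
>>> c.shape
(19, 5)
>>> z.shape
(19, 31)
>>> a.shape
(19, 19)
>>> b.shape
(19, 19)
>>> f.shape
(31, 31)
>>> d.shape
(19, 19)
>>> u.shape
(5, 19)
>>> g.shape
(19, 19)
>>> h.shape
(29, 31)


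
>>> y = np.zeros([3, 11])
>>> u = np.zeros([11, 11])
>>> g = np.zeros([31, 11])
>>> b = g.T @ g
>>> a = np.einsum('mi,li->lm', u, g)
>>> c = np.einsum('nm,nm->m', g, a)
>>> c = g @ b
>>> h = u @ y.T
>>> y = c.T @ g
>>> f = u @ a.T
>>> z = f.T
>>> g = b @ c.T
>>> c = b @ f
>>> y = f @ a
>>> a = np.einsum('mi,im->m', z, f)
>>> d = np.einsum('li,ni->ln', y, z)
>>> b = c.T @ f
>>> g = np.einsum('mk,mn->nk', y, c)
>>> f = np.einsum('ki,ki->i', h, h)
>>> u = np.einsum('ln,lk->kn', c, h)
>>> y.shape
(11, 11)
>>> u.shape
(3, 31)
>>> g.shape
(31, 11)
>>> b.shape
(31, 31)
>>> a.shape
(31,)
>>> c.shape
(11, 31)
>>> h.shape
(11, 3)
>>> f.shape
(3,)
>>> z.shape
(31, 11)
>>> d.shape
(11, 31)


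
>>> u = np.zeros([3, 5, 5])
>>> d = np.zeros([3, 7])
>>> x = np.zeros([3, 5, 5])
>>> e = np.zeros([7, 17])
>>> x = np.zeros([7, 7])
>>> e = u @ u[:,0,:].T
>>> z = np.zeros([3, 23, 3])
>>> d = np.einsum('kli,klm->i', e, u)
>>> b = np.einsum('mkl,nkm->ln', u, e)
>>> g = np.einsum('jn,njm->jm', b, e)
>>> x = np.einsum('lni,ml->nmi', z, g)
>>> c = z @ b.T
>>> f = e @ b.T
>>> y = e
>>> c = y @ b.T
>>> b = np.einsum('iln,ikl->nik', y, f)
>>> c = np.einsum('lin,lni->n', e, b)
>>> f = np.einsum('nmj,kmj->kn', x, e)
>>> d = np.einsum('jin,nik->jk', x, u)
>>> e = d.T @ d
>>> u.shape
(3, 5, 5)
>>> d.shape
(23, 5)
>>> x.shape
(23, 5, 3)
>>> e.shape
(5, 5)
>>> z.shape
(3, 23, 3)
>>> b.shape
(3, 3, 5)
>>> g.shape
(5, 3)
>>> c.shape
(3,)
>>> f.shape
(3, 23)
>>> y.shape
(3, 5, 3)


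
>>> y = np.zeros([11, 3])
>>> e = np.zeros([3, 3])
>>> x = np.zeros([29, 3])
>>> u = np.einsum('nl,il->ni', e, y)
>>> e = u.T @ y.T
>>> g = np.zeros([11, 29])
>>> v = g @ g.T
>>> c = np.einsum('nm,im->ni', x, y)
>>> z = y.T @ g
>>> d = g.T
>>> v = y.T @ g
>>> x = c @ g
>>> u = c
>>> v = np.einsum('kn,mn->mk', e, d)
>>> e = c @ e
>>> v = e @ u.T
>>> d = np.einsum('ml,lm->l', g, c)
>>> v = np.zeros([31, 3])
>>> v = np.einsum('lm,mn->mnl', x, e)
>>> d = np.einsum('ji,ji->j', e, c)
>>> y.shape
(11, 3)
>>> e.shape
(29, 11)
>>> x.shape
(29, 29)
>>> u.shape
(29, 11)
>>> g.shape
(11, 29)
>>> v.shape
(29, 11, 29)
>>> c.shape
(29, 11)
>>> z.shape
(3, 29)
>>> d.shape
(29,)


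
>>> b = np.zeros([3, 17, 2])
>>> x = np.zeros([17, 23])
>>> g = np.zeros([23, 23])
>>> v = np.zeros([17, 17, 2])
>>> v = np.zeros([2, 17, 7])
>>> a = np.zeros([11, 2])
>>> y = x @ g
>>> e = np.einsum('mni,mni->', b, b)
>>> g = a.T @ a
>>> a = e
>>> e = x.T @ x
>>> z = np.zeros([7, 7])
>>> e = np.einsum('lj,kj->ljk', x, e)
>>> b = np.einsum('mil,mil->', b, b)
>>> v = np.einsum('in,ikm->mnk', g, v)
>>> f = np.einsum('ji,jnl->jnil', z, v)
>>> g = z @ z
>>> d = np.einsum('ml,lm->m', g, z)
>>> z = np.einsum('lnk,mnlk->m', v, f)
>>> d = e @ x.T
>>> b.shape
()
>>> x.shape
(17, 23)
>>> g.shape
(7, 7)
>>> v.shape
(7, 2, 17)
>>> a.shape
()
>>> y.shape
(17, 23)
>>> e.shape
(17, 23, 23)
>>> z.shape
(7,)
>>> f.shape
(7, 2, 7, 17)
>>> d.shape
(17, 23, 17)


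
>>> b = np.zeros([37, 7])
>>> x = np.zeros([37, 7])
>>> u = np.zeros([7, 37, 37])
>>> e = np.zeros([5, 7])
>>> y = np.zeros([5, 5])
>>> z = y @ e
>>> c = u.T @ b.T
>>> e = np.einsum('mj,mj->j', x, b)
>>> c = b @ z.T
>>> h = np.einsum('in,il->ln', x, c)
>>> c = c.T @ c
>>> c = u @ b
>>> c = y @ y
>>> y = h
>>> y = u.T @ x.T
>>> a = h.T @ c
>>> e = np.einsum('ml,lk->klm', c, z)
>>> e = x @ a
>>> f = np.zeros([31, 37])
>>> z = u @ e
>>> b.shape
(37, 7)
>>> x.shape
(37, 7)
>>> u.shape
(7, 37, 37)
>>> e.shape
(37, 5)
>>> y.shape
(37, 37, 37)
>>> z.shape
(7, 37, 5)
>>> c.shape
(5, 5)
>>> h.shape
(5, 7)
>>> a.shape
(7, 5)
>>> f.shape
(31, 37)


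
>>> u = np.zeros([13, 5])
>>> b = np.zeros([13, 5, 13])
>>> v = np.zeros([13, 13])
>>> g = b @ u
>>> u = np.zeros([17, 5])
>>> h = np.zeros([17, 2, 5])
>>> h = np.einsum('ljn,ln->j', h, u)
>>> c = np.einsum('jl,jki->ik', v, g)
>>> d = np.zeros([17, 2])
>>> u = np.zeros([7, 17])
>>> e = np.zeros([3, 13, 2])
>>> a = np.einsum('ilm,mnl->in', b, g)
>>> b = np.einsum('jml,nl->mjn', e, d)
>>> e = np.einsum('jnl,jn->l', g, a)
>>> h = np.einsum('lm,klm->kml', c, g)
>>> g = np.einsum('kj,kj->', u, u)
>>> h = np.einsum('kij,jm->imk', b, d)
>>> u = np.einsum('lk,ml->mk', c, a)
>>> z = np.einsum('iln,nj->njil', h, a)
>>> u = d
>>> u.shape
(17, 2)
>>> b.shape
(13, 3, 17)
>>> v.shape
(13, 13)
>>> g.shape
()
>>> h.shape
(3, 2, 13)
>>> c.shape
(5, 5)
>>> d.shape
(17, 2)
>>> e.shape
(5,)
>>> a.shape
(13, 5)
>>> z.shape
(13, 5, 3, 2)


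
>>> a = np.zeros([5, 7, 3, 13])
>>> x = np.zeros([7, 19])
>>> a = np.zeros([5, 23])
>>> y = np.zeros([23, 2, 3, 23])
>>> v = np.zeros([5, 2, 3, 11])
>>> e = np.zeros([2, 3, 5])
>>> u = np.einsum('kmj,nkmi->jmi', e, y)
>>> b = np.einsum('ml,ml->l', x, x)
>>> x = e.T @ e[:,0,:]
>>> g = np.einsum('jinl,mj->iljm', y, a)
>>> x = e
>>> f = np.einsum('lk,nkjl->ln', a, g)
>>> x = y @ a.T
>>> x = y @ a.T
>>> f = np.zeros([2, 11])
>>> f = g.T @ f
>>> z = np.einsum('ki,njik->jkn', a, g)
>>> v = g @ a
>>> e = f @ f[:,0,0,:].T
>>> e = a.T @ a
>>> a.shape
(5, 23)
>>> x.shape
(23, 2, 3, 5)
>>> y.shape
(23, 2, 3, 23)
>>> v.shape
(2, 23, 23, 23)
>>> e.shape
(23, 23)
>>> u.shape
(5, 3, 23)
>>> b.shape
(19,)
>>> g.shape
(2, 23, 23, 5)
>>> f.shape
(5, 23, 23, 11)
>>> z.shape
(23, 5, 2)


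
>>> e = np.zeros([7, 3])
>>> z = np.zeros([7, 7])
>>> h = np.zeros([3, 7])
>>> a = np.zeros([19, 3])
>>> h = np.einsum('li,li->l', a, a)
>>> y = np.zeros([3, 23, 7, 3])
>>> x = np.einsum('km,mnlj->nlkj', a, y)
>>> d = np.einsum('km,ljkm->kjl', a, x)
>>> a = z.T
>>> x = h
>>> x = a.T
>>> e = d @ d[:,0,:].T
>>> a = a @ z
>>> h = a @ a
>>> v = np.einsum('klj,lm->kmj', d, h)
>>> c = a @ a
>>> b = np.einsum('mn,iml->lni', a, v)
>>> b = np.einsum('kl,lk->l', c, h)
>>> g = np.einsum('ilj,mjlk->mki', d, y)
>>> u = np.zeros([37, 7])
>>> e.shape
(19, 7, 19)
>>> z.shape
(7, 7)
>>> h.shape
(7, 7)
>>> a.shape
(7, 7)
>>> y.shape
(3, 23, 7, 3)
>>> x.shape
(7, 7)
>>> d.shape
(19, 7, 23)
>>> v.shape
(19, 7, 23)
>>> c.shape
(7, 7)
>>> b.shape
(7,)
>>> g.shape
(3, 3, 19)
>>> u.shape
(37, 7)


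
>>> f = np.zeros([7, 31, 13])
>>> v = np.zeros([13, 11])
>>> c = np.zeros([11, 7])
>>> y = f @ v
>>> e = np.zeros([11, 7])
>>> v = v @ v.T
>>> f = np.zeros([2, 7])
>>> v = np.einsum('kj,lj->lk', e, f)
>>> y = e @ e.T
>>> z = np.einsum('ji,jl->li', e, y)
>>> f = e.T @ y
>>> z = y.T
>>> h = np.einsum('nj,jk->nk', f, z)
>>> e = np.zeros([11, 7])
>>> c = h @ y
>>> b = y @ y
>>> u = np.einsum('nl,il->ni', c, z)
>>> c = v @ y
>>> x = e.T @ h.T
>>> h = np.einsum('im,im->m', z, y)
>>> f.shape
(7, 11)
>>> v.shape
(2, 11)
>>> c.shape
(2, 11)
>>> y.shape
(11, 11)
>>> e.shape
(11, 7)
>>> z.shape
(11, 11)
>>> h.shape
(11,)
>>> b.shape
(11, 11)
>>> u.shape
(7, 11)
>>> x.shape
(7, 7)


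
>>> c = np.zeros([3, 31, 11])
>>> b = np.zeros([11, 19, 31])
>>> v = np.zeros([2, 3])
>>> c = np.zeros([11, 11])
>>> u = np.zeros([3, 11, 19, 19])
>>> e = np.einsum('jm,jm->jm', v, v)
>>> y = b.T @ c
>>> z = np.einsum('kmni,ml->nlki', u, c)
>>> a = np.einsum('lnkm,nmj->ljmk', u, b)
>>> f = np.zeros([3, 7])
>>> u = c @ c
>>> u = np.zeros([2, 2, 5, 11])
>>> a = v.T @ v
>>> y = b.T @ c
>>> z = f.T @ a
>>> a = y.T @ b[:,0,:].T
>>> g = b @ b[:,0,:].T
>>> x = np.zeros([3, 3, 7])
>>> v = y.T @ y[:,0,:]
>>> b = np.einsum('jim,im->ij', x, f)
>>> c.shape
(11, 11)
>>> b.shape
(3, 3)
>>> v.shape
(11, 19, 11)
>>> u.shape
(2, 2, 5, 11)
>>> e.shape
(2, 3)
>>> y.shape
(31, 19, 11)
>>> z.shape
(7, 3)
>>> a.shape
(11, 19, 11)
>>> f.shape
(3, 7)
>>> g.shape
(11, 19, 11)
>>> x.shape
(3, 3, 7)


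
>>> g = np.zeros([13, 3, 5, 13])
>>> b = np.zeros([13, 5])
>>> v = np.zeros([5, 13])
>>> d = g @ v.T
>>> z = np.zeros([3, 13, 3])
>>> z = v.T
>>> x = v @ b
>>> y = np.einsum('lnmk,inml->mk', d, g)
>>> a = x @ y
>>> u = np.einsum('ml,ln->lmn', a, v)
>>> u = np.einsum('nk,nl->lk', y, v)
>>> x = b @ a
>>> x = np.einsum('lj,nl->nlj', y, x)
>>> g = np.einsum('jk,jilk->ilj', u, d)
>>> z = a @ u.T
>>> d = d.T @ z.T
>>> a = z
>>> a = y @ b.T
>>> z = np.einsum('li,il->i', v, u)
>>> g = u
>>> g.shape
(13, 5)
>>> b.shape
(13, 5)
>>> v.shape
(5, 13)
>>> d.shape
(5, 5, 3, 5)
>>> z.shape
(13,)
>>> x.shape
(13, 5, 5)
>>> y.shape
(5, 5)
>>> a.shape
(5, 13)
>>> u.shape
(13, 5)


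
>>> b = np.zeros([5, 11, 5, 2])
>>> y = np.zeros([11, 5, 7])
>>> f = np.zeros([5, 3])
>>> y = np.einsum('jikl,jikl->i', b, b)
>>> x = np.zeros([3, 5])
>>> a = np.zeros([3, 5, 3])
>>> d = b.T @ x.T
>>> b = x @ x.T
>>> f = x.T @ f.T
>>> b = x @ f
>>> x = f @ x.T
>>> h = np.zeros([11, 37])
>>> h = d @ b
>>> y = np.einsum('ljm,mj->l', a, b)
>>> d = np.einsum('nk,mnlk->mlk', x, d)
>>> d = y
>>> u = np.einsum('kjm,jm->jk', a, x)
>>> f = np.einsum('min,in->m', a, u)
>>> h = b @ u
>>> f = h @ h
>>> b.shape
(3, 5)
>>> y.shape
(3,)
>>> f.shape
(3, 3)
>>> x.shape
(5, 3)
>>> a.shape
(3, 5, 3)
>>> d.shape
(3,)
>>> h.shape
(3, 3)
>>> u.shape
(5, 3)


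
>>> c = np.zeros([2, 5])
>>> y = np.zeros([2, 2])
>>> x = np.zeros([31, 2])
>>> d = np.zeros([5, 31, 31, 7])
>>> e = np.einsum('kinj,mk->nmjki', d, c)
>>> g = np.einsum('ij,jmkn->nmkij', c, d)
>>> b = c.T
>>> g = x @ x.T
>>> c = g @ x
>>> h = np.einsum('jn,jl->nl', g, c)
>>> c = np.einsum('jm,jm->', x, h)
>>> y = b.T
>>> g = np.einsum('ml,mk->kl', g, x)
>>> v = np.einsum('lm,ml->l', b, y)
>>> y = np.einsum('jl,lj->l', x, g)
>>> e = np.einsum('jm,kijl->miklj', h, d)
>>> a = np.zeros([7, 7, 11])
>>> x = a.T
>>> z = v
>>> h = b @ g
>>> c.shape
()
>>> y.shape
(2,)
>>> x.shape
(11, 7, 7)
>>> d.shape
(5, 31, 31, 7)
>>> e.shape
(2, 31, 5, 7, 31)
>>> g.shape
(2, 31)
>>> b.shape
(5, 2)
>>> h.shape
(5, 31)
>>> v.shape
(5,)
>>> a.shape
(7, 7, 11)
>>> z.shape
(5,)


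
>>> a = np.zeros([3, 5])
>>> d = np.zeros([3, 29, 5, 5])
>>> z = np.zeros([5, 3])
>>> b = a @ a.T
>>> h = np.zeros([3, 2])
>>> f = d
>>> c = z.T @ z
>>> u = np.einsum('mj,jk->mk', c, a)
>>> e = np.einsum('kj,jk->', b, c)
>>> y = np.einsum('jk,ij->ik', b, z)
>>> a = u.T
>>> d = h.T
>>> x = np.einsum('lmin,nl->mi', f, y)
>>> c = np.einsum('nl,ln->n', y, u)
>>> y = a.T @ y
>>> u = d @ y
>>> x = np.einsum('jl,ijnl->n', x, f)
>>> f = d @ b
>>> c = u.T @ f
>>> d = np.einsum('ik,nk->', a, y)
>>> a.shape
(5, 3)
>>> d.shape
()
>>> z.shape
(5, 3)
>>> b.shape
(3, 3)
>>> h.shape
(3, 2)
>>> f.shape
(2, 3)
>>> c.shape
(3, 3)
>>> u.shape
(2, 3)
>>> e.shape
()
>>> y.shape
(3, 3)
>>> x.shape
(5,)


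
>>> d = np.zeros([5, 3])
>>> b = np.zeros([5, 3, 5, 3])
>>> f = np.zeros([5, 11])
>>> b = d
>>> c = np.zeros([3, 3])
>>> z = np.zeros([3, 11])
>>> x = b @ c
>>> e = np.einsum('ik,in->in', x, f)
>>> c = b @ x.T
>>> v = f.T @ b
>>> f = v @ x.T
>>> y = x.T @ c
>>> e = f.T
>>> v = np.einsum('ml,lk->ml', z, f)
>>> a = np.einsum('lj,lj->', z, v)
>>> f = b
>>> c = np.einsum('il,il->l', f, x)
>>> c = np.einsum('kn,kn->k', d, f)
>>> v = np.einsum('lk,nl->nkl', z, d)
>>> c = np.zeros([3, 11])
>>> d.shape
(5, 3)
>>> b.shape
(5, 3)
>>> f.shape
(5, 3)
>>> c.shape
(3, 11)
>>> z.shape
(3, 11)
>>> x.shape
(5, 3)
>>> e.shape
(5, 11)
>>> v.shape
(5, 11, 3)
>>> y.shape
(3, 5)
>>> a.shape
()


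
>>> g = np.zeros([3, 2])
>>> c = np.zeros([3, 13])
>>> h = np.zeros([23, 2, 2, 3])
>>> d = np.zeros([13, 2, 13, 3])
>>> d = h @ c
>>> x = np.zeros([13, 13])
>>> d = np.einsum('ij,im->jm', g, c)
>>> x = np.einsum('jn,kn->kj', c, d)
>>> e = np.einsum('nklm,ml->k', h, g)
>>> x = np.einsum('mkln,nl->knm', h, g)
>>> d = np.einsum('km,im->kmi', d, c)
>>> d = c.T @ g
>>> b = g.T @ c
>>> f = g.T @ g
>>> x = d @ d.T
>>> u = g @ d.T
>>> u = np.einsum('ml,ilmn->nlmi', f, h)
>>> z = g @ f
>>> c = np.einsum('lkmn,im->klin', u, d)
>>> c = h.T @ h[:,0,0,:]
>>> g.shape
(3, 2)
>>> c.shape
(3, 2, 2, 3)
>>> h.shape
(23, 2, 2, 3)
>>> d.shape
(13, 2)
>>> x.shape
(13, 13)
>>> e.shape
(2,)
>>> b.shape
(2, 13)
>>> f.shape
(2, 2)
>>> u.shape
(3, 2, 2, 23)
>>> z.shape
(3, 2)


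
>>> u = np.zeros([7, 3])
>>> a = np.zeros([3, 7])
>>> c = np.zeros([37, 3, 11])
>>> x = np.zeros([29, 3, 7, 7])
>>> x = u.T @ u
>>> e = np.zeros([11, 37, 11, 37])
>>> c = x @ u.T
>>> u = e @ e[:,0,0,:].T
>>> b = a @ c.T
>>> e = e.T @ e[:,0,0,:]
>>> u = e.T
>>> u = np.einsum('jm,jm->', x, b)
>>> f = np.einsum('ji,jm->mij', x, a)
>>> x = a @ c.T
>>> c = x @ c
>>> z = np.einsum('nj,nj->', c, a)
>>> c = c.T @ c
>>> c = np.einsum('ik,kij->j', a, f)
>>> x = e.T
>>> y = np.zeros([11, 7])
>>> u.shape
()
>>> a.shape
(3, 7)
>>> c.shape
(3,)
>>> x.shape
(37, 37, 11, 37)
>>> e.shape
(37, 11, 37, 37)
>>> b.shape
(3, 3)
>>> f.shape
(7, 3, 3)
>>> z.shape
()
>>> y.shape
(11, 7)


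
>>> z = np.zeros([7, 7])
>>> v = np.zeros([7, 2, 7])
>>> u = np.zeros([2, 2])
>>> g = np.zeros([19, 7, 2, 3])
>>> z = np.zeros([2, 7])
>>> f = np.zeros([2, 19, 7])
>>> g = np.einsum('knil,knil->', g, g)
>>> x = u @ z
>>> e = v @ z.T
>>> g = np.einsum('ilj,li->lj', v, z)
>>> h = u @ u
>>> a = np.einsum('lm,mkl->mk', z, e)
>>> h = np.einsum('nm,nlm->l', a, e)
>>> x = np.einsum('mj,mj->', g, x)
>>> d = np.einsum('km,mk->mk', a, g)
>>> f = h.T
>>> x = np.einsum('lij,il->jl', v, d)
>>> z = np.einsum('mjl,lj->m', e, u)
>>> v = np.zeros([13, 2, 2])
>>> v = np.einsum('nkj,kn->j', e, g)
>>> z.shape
(7,)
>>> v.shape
(2,)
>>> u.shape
(2, 2)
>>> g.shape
(2, 7)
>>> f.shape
(2,)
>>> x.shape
(7, 7)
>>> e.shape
(7, 2, 2)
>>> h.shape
(2,)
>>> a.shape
(7, 2)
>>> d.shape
(2, 7)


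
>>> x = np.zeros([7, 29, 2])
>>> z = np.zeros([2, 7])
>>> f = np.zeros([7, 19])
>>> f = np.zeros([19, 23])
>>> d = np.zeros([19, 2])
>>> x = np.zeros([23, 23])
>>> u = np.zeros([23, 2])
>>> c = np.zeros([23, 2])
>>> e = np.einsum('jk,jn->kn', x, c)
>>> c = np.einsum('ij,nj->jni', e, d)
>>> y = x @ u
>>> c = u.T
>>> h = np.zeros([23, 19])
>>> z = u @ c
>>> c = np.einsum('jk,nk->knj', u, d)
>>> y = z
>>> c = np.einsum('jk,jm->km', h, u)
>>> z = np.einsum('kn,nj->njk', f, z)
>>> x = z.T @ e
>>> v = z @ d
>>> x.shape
(19, 23, 2)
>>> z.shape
(23, 23, 19)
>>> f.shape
(19, 23)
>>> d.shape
(19, 2)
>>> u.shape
(23, 2)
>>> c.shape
(19, 2)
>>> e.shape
(23, 2)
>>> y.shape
(23, 23)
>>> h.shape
(23, 19)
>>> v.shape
(23, 23, 2)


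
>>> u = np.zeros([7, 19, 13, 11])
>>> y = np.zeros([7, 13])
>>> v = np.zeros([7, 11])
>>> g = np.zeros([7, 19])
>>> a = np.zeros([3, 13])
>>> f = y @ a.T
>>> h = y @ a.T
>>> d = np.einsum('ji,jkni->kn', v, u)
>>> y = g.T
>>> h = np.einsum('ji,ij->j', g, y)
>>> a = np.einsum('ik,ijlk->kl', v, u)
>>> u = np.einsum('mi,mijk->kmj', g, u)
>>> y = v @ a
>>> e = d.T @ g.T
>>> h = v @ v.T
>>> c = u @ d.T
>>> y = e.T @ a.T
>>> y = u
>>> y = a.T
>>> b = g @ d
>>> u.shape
(11, 7, 13)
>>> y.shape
(13, 11)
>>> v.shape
(7, 11)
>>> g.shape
(7, 19)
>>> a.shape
(11, 13)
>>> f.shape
(7, 3)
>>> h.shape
(7, 7)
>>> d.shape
(19, 13)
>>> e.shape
(13, 7)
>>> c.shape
(11, 7, 19)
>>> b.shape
(7, 13)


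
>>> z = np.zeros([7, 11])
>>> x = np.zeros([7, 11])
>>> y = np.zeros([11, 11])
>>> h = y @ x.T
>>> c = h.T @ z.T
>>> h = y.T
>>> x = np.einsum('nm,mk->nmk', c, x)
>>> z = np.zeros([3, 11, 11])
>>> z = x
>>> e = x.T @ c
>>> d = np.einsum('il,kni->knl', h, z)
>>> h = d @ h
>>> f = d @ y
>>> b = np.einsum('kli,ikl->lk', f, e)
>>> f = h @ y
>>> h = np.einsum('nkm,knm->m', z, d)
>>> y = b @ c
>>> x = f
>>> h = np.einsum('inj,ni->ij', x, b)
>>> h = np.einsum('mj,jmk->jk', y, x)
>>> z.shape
(7, 7, 11)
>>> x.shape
(7, 7, 11)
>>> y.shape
(7, 7)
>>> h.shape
(7, 11)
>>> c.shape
(7, 7)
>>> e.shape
(11, 7, 7)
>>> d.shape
(7, 7, 11)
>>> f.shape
(7, 7, 11)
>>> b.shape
(7, 7)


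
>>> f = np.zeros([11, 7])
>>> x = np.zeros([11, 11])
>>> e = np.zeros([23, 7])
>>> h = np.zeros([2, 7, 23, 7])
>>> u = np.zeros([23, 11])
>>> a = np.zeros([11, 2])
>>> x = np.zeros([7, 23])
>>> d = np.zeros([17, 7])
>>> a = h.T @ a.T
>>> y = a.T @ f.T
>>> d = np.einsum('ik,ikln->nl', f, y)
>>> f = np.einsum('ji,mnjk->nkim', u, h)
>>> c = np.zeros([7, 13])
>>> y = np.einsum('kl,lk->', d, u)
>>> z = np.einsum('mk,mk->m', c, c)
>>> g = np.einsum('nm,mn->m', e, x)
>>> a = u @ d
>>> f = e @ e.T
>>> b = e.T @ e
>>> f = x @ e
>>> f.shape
(7, 7)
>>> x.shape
(7, 23)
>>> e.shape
(23, 7)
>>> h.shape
(2, 7, 23, 7)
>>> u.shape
(23, 11)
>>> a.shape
(23, 23)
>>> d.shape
(11, 23)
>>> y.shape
()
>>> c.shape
(7, 13)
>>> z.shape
(7,)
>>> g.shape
(7,)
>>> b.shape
(7, 7)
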